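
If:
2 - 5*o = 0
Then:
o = 2/5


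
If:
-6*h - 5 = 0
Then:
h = -5/6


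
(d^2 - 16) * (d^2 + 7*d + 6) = d^4 + 7*d^3 - 10*d^2 - 112*d - 96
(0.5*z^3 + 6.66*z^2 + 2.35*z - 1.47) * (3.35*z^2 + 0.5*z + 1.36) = 1.675*z^5 + 22.561*z^4 + 11.8825*z^3 + 5.3081*z^2 + 2.461*z - 1.9992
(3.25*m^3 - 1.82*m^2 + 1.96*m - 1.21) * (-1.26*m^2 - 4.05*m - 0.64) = -4.095*m^5 - 10.8693*m^4 + 2.8214*m^3 - 5.2486*m^2 + 3.6461*m + 0.7744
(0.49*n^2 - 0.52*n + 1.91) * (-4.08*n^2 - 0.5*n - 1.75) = -1.9992*n^4 + 1.8766*n^3 - 8.3903*n^2 - 0.0449999999999999*n - 3.3425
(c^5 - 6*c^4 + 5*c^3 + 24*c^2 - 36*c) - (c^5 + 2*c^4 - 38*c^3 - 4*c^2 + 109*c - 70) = -8*c^4 + 43*c^3 + 28*c^2 - 145*c + 70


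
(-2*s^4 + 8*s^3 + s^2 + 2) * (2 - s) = 2*s^5 - 12*s^4 + 15*s^3 + 2*s^2 - 2*s + 4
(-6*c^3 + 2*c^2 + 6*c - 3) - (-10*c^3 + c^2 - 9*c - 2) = 4*c^3 + c^2 + 15*c - 1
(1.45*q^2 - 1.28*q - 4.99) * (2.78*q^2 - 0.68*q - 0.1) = 4.031*q^4 - 4.5444*q^3 - 13.1468*q^2 + 3.5212*q + 0.499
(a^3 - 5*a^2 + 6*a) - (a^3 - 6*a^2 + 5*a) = a^2 + a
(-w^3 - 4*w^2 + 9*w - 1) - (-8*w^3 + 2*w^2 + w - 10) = 7*w^3 - 6*w^2 + 8*w + 9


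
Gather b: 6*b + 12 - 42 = 6*b - 30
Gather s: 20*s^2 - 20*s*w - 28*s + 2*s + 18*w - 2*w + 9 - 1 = 20*s^2 + s*(-20*w - 26) + 16*w + 8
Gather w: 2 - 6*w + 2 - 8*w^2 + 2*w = -8*w^2 - 4*w + 4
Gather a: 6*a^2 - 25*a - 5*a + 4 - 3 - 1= 6*a^2 - 30*a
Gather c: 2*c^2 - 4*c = 2*c^2 - 4*c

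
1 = 1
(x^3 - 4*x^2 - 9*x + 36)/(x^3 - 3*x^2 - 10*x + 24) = (x - 3)/(x - 2)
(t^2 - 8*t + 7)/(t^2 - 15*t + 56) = (t - 1)/(t - 8)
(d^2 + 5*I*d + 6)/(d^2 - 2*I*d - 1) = (d + 6*I)/(d - I)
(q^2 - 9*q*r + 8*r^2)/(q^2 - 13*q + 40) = (q^2 - 9*q*r + 8*r^2)/(q^2 - 13*q + 40)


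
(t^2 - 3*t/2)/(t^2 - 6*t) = (t - 3/2)/(t - 6)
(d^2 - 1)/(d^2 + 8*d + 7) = (d - 1)/(d + 7)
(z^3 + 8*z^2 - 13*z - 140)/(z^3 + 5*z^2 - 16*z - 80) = (z + 7)/(z + 4)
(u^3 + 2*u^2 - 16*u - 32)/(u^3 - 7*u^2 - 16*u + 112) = (u + 2)/(u - 7)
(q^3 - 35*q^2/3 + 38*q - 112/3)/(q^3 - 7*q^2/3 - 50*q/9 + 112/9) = 3*(q - 7)/(3*q + 7)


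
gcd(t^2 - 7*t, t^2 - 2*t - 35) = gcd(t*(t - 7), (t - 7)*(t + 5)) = t - 7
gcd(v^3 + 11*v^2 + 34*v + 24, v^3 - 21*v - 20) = v^2 + 5*v + 4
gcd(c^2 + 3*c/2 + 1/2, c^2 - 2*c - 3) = c + 1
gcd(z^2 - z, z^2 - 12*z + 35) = 1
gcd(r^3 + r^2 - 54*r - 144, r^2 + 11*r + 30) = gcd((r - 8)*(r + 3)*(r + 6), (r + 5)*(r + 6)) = r + 6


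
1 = 1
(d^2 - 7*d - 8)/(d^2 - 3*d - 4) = (d - 8)/(d - 4)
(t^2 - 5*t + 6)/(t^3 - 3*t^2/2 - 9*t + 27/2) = 2*(t - 2)/(2*t^2 + 3*t - 9)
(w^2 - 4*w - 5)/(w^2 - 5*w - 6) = (w - 5)/(w - 6)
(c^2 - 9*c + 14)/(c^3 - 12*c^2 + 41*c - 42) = 1/(c - 3)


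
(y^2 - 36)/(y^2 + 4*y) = (y^2 - 36)/(y*(y + 4))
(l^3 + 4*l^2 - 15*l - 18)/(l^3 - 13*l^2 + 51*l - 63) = (l^2 + 7*l + 6)/(l^2 - 10*l + 21)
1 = 1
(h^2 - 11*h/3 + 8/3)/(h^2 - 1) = (h - 8/3)/(h + 1)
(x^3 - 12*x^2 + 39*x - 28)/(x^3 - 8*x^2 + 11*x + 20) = (x^2 - 8*x + 7)/(x^2 - 4*x - 5)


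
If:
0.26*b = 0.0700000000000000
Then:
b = 0.27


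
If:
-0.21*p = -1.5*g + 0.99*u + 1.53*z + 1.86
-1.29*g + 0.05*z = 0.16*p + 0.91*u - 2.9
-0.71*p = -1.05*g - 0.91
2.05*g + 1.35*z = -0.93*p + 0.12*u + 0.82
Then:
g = 0.71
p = 2.33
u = 1.67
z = -1.92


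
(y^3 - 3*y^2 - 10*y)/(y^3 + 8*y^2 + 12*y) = (y - 5)/(y + 6)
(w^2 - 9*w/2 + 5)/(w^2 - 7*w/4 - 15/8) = 4*(w - 2)/(4*w + 3)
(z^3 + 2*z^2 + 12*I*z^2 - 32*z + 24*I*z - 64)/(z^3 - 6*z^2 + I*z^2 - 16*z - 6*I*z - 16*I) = (z^2 + 12*I*z - 32)/(z^2 + z*(-8 + I) - 8*I)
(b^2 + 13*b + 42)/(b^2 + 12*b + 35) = (b + 6)/(b + 5)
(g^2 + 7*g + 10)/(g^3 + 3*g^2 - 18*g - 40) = 1/(g - 4)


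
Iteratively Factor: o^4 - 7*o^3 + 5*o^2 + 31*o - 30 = (o + 2)*(o^3 - 9*o^2 + 23*o - 15) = (o - 3)*(o + 2)*(o^2 - 6*o + 5) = (o - 3)*(o - 1)*(o + 2)*(o - 5)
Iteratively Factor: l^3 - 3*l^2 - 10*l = (l - 5)*(l^2 + 2*l) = (l - 5)*(l + 2)*(l)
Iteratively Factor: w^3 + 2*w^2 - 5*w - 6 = (w + 1)*(w^2 + w - 6) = (w - 2)*(w + 1)*(w + 3)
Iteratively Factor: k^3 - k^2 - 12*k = (k + 3)*(k^2 - 4*k) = k*(k + 3)*(k - 4)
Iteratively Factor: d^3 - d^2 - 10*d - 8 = (d - 4)*(d^2 + 3*d + 2) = (d - 4)*(d + 1)*(d + 2)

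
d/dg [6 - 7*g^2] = -14*g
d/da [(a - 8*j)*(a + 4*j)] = 2*a - 4*j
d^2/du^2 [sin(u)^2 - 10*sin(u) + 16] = 10*sin(u) + 2*cos(2*u)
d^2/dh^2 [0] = 0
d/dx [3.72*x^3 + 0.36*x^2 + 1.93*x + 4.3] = 11.16*x^2 + 0.72*x + 1.93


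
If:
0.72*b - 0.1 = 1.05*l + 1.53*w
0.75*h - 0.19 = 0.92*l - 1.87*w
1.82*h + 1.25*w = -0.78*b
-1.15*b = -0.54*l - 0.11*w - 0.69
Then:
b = 0.60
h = -0.43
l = -0.05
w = 0.25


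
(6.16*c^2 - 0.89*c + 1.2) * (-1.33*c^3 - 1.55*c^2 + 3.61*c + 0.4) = -8.1928*c^5 - 8.3643*c^4 + 22.0211*c^3 - 2.6089*c^2 + 3.976*c + 0.48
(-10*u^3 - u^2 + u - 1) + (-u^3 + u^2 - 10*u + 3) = -11*u^3 - 9*u + 2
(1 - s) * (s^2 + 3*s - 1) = -s^3 - 2*s^2 + 4*s - 1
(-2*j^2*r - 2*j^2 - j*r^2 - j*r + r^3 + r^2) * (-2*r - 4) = 4*j^2*r^2 + 12*j^2*r + 8*j^2 + 2*j*r^3 + 6*j*r^2 + 4*j*r - 2*r^4 - 6*r^3 - 4*r^2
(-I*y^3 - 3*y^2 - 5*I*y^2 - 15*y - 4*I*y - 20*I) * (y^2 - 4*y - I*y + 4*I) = -I*y^5 - 4*y^4 - I*y^4 - 4*y^3 + 19*I*y^3 + 76*y^2 - I*y^2 - 4*y + 20*I*y + 80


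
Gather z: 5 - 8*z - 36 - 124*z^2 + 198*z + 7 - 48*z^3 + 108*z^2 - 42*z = -48*z^3 - 16*z^2 + 148*z - 24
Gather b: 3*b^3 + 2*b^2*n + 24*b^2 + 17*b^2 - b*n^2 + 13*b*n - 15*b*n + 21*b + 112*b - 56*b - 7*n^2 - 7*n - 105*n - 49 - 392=3*b^3 + b^2*(2*n + 41) + b*(-n^2 - 2*n + 77) - 7*n^2 - 112*n - 441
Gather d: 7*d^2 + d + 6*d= 7*d^2 + 7*d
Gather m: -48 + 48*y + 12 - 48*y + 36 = 0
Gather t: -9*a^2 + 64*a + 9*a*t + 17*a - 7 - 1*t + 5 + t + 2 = -9*a^2 + 9*a*t + 81*a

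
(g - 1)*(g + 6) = g^2 + 5*g - 6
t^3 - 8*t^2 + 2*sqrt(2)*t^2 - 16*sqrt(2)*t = t*(t - 8)*(t + 2*sqrt(2))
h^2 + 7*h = h*(h + 7)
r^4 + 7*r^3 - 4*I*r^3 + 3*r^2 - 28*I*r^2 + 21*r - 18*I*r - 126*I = (r + 7)*(r - 3*I)^2*(r + 2*I)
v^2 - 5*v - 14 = (v - 7)*(v + 2)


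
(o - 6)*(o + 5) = o^2 - o - 30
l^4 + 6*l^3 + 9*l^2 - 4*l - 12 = (l - 1)*(l + 2)^2*(l + 3)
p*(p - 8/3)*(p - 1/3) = p^3 - 3*p^2 + 8*p/9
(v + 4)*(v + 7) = v^2 + 11*v + 28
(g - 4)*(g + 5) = g^2 + g - 20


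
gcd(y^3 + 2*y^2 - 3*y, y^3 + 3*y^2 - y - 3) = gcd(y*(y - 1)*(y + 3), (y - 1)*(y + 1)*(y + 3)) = y^2 + 2*y - 3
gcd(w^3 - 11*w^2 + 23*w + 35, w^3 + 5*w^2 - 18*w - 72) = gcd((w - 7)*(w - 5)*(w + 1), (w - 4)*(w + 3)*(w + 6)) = 1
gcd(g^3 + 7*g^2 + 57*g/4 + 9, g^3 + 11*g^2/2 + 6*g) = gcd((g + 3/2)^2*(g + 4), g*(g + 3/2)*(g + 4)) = g^2 + 11*g/2 + 6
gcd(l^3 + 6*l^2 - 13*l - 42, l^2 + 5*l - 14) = l + 7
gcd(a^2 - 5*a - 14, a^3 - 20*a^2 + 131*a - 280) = a - 7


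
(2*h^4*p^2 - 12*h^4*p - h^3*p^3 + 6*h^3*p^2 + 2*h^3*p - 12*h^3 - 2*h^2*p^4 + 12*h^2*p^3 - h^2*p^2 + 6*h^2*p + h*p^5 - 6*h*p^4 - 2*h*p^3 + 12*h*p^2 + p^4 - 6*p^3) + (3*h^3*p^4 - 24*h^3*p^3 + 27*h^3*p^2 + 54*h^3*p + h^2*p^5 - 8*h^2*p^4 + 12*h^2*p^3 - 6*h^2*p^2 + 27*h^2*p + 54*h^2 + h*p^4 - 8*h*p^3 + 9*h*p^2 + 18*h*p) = 2*h^4*p^2 - 12*h^4*p + 3*h^3*p^4 - 25*h^3*p^3 + 33*h^3*p^2 + 56*h^3*p - 12*h^3 + h^2*p^5 - 10*h^2*p^4 + 24*h^2*p^3 - 7*h^2*p^2 + 33*h^2*p + 54*h^2 + h*p^5 - 5*h*p^4 - 10*h*p^3 + 21*h*p^2 + 18*h*p + p^4 - 6*p^3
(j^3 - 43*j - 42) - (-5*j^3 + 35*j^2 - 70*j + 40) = 6*j^3 - 35*j^2 + 27*j - 82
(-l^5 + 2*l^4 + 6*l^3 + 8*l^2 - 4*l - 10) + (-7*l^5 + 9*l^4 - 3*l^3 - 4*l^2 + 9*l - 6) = -8*l^5 + 11*l^4 + 3*l^3 + 4*l^2 + 5*l - 16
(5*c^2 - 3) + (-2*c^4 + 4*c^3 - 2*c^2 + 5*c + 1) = -2*c^4 + 4*c^3 + 3*c^2 + 5*c - 2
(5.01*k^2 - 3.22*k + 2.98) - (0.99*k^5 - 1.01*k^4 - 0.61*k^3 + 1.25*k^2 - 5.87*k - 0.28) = -0.99*k^5 + 1.01*k^4 + 0.61*k^3 + 3.76*k^2 + 2.65*k + 3.26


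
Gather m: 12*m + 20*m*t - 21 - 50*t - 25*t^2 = m*(20*t + 12) - 25*t^2 - 50*t - 21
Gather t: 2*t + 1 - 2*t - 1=0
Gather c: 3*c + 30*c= 33*c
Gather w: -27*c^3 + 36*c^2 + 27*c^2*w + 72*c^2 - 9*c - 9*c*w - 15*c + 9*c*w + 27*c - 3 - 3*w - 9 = -27*c^3 + 108*c^2 + 3*c + w*(27*c^2 - 3) - 12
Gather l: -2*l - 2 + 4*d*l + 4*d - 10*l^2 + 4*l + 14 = 4*d - 10*l^2 + l*(4*d + 2) + 12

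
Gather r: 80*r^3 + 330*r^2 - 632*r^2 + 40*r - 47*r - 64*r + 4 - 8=80*r^3 - 302*r^2 - 71*r - 4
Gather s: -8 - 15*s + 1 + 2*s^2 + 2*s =2*s^2 - 13*s - 7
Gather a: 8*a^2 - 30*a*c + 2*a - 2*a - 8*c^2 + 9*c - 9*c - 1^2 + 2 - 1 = 8*a^2 - 30*a*c - 8*c^2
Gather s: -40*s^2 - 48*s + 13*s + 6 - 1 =-40*s^2 - 35*s + 5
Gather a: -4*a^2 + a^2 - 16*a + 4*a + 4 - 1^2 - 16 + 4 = -3*a^2 - 12*a - 9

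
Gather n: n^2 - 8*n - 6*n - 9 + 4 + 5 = n^2 - 14*n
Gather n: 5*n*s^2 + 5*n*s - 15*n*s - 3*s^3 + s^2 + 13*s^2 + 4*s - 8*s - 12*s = n*(5*s^2 - 10*s) - 3*s^3 + 14*s^2 - 16*s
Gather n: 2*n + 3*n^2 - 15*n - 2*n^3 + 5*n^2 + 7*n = -2*n^3 + 8*n^2 - 6*n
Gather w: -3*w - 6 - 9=-3*w - 15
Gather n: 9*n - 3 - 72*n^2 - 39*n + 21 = -72*n^2 - 30*n + 18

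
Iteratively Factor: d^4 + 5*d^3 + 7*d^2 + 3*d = (d + 3)*(d^3 + 2*d^2 + d) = (d + 1)*(d + 3)*(d^2 + d) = d*(d + 1)*(d + 3)*(d + 1)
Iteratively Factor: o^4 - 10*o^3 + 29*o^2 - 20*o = (o - 5)*(o^3 - 5*o^2 + 4*o) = o*(o - 5)*(o^2 - 5*o + 4) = o*(o - 5)*(o - 1)*(o - 4)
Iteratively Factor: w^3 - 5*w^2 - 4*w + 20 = (w + 2)*(w^2 - 7*w + 10) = (w - 5)*(w + 2)*(w - 2)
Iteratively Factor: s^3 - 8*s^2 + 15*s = (s - 5)*(s^2 - 3*s) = (s - 5)*(s - 3)*(s)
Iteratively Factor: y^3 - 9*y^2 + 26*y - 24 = (y - 3)*(y^2 - 6*y + 8) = (y - 4)*(y - 3)*(y - 2)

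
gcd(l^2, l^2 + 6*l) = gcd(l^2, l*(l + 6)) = l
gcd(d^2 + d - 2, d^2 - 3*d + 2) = d - 1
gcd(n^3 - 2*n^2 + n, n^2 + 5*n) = n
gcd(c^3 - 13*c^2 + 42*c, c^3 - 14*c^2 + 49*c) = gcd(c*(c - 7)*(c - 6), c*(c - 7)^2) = c^2 - 7*c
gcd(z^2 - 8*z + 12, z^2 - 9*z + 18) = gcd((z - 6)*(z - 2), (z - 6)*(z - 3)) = z - 6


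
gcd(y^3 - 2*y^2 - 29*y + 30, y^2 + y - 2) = y - 1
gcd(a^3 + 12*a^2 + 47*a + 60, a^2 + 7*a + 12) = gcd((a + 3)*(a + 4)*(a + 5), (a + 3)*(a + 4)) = a^2 + 7*a + 12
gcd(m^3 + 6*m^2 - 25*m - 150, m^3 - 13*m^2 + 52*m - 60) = m - 5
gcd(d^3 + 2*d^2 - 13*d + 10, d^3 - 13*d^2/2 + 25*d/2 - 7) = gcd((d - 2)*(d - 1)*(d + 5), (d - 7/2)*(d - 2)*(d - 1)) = d^2 - 3*d + 2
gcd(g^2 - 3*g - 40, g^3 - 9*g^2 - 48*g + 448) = g - 8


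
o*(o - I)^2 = o^3 - 2*I*o^2 - o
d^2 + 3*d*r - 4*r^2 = (d - r)*(d + 4*r)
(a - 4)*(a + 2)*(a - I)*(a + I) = a^4 - 2*a^3 - 7*a^2 - 2*a - 8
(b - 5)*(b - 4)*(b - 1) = b^3 - 10*b^2 + 29*b - 20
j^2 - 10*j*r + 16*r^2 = (j - 8*r)*(j - 2*r)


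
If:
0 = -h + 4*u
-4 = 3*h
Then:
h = -4/3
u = -1/3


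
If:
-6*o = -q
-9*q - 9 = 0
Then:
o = -1/6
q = -1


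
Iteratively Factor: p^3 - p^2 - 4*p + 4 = (p - 1)*(p^2 - 4) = (p - 2)*(p - 1)*(p + 2)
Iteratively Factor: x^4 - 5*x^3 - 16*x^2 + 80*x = (x)*(x^3 - 5*x^2 - 16*x + 80) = x*(x - 4)*(x^2 - x - 20) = x*(x - 5)*(x - 4)*(x + 4)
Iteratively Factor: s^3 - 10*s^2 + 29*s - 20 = (s - 1)*(s^2 - 9*s + 20) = (s - 5)*(s - 1)*(s - 4)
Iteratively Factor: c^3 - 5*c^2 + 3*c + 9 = (c + 1)*(c^2 - 6*c + 9) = (c - 3)*(c + 1)*(c - 3)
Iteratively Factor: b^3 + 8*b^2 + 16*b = (b)*(b^2 + 8*b + 16) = b*(b + 4)*(b + 4)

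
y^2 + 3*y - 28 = (y - 4)*(y + 7)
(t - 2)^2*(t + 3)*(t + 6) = t^4 + 5*t^3 - 14*t^2 - 36*t + 72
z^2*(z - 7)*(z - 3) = z^4 - 10*z^3 + 21*z^2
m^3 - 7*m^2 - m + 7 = (m - 7)*(m - 1)*(m + 1)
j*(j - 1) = j^2 - j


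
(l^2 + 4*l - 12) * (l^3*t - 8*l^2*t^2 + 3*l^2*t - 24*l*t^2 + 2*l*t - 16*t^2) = l^5*t - 8*l^4*t^2 + 7*l^4*t - 56*l^3*t^2 + 2*l^3*t - 16*l^2*t^2 - 28*l^2*t + 224*l*t^2 - 24*l*t + 192*t^2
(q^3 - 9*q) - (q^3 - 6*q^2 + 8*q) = 6*q^2 - 17*q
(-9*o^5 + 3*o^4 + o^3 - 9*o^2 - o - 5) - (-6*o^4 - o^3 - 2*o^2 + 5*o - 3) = -9*o^5 + 9*o^4 + 2*o^3 - 7*o^2 - 6*o - 2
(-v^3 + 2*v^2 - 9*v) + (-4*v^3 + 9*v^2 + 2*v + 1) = -5*v^3 + 11*v^2 - 7*v + 1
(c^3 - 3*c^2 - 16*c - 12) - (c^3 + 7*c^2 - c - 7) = -10*c^2 - 15*c - 5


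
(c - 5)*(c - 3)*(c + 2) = c^3 - 6*c^2 - c + 30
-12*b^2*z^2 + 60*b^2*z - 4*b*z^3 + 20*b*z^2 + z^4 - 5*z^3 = z*(-6*b + z)*(2*b + z)*(z - 5)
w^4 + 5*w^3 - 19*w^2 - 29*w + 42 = (w - 3)*(w - 1)*(w + 2)*(w + 7)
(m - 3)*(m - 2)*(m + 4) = m^3 - m^2 - 14*m + 24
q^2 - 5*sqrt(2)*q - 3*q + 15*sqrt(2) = (q - 3)*(q - 5*sqrt(2))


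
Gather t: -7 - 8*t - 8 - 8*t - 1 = -16*t - 16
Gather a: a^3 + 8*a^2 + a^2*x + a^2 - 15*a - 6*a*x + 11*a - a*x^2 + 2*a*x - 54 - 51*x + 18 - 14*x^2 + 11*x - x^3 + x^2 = a^3 + a^2*(x + 9) + a*(-x^2 - 4*x - 4) - x^3 - 13*x^2 - 40*x - 36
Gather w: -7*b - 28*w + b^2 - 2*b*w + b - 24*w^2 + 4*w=b^2 - 6*b - 24*w^2 + w*(-2*b - 24)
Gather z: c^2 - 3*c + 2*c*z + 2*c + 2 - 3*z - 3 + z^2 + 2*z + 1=c^2 - c + z^2 + z*(2*c - 1)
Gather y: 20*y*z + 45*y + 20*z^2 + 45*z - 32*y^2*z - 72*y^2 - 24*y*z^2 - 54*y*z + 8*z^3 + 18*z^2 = y^2*(-32*z - 72) + y*(-24*z^2 - 34*z + 45) + 8*z^3 + 38*z^2 + 45*z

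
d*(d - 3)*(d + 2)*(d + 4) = d^4 + 3*d^3 - 10*d^2 - 24*d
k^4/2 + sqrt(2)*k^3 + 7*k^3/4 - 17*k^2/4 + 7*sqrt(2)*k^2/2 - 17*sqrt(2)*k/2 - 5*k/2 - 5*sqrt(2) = (k/2 + sqrt(2))*(k - 2)*(k + 1/2)*(k + 5)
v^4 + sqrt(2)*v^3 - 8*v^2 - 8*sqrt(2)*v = v*(v - 2*sqrt(2))*(v + sqrt(2))*(v + 2*sqrt(2))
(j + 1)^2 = j^2 + 2*j + 1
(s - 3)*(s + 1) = s^2 - 2*s - 3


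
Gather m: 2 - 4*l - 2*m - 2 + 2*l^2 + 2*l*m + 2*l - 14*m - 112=2*l^2 - 2*l + m*(2*l - 16) - 112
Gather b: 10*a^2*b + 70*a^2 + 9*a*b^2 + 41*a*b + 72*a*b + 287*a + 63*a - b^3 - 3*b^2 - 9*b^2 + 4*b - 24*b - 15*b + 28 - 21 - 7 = 70*a^2 + 350*a - b^3 + b^2*(9*a - 12) + b*(10*a^2 + 113*a - 35)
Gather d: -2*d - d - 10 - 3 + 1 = -3*d - 12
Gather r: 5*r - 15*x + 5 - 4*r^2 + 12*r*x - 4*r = -4*r^2 + r*(12*x + 1) - 15*x + 5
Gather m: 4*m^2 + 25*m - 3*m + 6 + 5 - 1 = 4*m^2 + 22*m + 10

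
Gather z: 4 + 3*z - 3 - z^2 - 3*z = 1 - z^2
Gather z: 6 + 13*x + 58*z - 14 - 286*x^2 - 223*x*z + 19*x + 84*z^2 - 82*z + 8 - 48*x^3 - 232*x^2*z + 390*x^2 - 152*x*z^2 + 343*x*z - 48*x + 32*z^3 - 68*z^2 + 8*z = -48*x^3 + 104*x^2 - 16*x + 32*z^3 + z^2*(16 - 152*x) + z*(-232*x^2 + 120*x - 16)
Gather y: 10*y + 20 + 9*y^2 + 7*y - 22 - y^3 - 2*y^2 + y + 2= -y^3 + 7*y^2 + 18*y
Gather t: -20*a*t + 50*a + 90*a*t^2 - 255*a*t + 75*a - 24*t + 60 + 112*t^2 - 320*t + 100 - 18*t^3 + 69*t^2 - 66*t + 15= 125*a - 18*t^3 + t^2*(90*a + 181) + t*(-275*a - 410) + 175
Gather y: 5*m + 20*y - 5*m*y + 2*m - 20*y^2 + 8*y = 7*m - 20*y^2 + y*(28 - 5*m)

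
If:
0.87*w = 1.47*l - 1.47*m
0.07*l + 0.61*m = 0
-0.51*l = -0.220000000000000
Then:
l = 0.43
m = -0.05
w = 0.81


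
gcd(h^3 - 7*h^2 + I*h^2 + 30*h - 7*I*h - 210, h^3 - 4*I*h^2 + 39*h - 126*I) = h + 6*I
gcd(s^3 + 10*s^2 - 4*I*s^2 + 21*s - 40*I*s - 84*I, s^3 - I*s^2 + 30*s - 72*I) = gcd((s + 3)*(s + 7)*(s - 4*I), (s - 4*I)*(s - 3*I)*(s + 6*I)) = s - 4*I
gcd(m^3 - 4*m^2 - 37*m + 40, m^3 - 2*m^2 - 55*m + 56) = m^2 - 9*m + 8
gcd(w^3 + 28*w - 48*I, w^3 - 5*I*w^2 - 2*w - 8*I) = w^2 - 6*I*w - 8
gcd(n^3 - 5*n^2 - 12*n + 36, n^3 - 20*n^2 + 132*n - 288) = n - 6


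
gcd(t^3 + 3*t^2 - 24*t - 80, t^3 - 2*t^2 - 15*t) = t - 5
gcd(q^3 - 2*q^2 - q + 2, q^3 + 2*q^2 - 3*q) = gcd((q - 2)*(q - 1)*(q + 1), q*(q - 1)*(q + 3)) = q - 1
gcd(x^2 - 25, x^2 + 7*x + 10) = x + 5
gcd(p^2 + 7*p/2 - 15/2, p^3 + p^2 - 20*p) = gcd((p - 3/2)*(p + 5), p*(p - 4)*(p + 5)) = p + 5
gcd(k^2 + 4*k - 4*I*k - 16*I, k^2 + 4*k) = k + 4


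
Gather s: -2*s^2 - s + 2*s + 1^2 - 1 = -2*s^2 + s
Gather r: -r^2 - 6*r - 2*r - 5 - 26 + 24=-r^2 - 8*r - 7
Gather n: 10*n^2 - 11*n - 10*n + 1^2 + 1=10*n^2 - 21*n + 2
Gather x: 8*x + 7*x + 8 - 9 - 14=15*x - 15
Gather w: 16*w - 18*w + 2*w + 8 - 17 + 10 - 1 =0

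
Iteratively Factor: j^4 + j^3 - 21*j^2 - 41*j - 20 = (j - 5)*(j^3 + 6*j^2 + 9*j + 4) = (j - 5)*(j + 1)*(j^2 + 5*j + 4) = (j - 5)*(j + 1)^2*(j + 4)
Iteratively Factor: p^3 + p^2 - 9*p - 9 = (p - 3)*(p^2 + 4*p + 3) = (p - 3)*(p + 3)*(p + 1)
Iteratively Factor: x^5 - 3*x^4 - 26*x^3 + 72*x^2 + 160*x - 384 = (x + 4)*(x^4 - 7*x^3 + 2*x^2 + 64*x - 96) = (x - 4)*(x + 4)*(x^3 - 3*x^2 - 10*x + 24) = (x - 4)^2*(x + 4)*(x^2 + x - 6) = (x - 4)^2*(x - 2)*(x + 4)*(x + 3)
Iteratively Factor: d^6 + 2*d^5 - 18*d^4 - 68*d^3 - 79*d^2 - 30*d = (d + 1)*(d^5 + d^4 - 19*d^3 - 49*d^2 - 30*d) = (d + 1)*(d + 3)*(d^4 - 2*d^3 - 13*d^2 - 10*d) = d*(d + 1)*(d + 3)*(d^3 - 2*d^2 - 13*d - 10) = d*(d + 1)*(d + 2)*(d + 3)*(d^2 - 4*d - 5) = d*(d - 5)*(d + 1)*(d + 2)*(d + 3)*(d + 1)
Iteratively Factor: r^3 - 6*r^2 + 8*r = (r - 4)*(r^2 - 2*r) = (r - 4)*(r - 2)*(r)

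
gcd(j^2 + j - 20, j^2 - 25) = j + 5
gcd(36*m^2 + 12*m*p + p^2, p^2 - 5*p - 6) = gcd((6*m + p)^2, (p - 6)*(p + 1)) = 1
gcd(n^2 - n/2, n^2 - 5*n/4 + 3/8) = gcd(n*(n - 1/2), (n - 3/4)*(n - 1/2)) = n - 1/2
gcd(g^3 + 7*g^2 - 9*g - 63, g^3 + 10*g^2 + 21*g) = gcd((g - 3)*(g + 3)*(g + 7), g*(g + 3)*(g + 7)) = g^2 + 10*g + 21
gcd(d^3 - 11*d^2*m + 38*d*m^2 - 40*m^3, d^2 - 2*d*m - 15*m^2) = d - 5*m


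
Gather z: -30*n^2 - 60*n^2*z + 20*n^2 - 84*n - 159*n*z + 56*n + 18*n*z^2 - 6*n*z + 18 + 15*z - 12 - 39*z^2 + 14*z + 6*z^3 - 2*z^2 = -10*n^2 - 28*n + 6*z^3 + z^2*(18*n - 41) + z*(-60*n^2 - 165*n + 29) + 6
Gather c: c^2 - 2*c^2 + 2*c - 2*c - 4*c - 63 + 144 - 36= -c^2 - 4*c + 45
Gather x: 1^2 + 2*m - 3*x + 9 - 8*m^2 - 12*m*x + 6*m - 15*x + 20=-8*m^2 + 8*m + x*(-12*m - 18) + 30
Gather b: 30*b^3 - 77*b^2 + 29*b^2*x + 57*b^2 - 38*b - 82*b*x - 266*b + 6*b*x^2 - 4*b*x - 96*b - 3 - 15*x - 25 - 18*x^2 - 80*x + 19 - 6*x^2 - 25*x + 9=30*b^3 + b^2*(29*x - 20) + b*(6*x^2 - 86*x - 400) - 24*x^2 - 120*x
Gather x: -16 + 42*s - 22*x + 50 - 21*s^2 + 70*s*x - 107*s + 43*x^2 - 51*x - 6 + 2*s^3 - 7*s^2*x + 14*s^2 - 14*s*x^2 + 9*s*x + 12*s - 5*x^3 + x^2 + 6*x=2*s^3 - 7*s^2 - 53*s - 5*x^3 + x^2*(44 - 14*s) + x*(-7*s^2 + 79*s - 67) + 28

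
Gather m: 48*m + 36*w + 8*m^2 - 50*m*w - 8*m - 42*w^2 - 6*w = 8*m^2 + m*(40 - 50*w) - 42*w^2 + 30*w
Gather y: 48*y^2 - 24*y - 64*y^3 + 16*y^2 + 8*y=-64*y^3 + 64*y^2 - 16*y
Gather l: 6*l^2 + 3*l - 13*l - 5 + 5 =6*l^2 - 10*l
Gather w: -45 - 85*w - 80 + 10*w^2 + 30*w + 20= 10*w^2 - 55*w - 105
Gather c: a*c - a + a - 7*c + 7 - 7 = c*(a - 7)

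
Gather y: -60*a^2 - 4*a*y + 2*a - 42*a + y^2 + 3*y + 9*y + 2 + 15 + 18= -60*a^2 - 40*a + y^2 + y*(12 - 4*a) + 35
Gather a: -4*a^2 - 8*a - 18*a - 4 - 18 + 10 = -4*a^2 - 26*a - 12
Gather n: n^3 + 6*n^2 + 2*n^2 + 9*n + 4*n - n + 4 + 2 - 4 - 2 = n^3 + 8*n^2 + 12*n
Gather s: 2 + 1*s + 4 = s + 6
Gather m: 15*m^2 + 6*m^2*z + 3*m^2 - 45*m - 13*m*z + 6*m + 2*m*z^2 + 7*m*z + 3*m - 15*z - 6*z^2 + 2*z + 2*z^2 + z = m^2*(6*z + 18) + m*(2*z^2 - 6*z - 36) - 4*z^2 - 12*z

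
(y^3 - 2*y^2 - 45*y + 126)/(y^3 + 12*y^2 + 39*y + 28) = (y^2 - 9*y + 18)/(y^2 + 5*y + 4)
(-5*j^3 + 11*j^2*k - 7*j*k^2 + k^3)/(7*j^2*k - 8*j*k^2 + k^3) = (-5*j^2 + 6*j*k - k^2)/(k*(7*j - k))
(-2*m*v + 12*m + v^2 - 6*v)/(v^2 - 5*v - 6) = (-2*m + v)/(v + 1)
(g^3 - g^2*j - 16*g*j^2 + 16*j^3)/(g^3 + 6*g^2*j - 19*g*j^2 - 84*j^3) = (g^2 + 3*g*j - 4*j^2)/(g^2 + 10*g*j + 21*j^2)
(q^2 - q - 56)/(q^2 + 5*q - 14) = (q - 8)/(q - 2)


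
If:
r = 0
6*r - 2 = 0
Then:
No Solution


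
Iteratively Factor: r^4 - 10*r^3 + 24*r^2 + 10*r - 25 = (r - 5)*(r^3 - 5*r^2 - r + 5) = (r - 5)*(r - 1)*(r^2 - 4*r - 5) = (r - 5)^2*(r - 1)*(r + 1)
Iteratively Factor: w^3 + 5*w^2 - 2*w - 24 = (w - 2)*(w^2 + 7*w + 12) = (w - 2)*(w + 4)*(w + 3)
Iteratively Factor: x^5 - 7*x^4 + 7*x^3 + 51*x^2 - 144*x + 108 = (x + 3)*(x^4 - 10*x^3 + 37*x^2 - 60*x + 36) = (x - 3)*(x + 3)*(x^3 - 7*x^2 + 16*x - 12) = (x - 3)^2*(x + 3)*(x^2 - 4*x + 4) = (x - 3)^2*(x - 2)*(x + 3)*(x - 2)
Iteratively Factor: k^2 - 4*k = (k)*(k - 4)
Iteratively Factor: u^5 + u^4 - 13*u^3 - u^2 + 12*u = (u - 1)*(u^4 + 2*u^3 - 11*u^2 - 12*u) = (u - 1)*(u + 1)*(u^3 + u^2 - 12*u) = (u - 1)*(u + 1)*(u + 4)*(u^2 - 3*u) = (u - 3)*(u - 1)*(u + 1)*(u + 4)*(u)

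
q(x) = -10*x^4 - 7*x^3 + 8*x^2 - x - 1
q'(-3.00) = 842.00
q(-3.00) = -547.00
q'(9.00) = -30718.00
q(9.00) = -70075.00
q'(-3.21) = 1054.30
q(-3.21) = -745.57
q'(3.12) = -1370.36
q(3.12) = -1086.43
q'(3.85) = -2533.34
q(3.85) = -2482.80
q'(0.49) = -2.91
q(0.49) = -0.97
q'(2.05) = -401.06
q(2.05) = -206.35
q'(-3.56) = 1480.62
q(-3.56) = -1186.43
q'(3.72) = -2291.24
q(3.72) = -2169.38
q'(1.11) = -63.82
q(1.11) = -17.01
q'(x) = -40*x^3 - 21*x^2 + 16*x - 1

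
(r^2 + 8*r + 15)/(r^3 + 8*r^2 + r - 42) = (r + 5)/(r^2 + 5*r - 14)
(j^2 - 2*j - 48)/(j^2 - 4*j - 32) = (j + 6)/(j + 4)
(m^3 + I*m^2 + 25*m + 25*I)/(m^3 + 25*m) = (m + I)/m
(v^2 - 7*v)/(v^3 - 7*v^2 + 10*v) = (v - 7)/(v^2 - 7*v + 10)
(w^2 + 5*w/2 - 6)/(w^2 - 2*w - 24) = (w - 3/2)/(w - 6)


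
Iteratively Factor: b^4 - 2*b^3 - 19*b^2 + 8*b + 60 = (b - 5)*(b^3 + 3*b^2 - 4*b - 12) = (b - 5)*(b + 2)*(b^2 + b - 6) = (b - 5)*(b + 2)*(b + 3)*(b - 2)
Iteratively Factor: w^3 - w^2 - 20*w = (w - 5)*(w^2 + 4*w) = w*(w - 5)*(w + 4)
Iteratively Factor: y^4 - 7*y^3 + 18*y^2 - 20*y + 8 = (y - 2)*(y^3 - 5*y^2 + 8*y - 4) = (y - 2)*(y - 1)*(y^2 - 4*y + 4) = (y - 2)^2*(y - 1)*(y - 2)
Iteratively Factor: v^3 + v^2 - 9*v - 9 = (v - 3)*(v^2 + 4*v + 3) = (v - 3)*(v + 1)*(v + 3)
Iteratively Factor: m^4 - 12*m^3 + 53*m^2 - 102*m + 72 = (m - 3)*(m^3 - 9*m^2 + 26*m - 24) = (m - 3)^2*(m^2 - 6*m + 8) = (m - 3)^2*(m - 2)*(m - 4)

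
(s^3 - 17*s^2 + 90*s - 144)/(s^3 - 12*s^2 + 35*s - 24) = (s - 6)/(s - 1)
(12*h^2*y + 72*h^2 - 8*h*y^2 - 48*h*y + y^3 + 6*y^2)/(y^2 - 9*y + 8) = (12*h^2*y + 72*h^2 - 8*h*y^2 - 48*h*y + y^3 + 6*y^2)/(y^2 - 9*y + 8)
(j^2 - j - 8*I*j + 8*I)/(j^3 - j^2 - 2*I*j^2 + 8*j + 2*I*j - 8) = (j - 8*I)/(j^2 - 2*I*j + 8)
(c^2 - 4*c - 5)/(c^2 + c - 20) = (c^2 - 4*c - 5)/(c^2 + c - 20)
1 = 1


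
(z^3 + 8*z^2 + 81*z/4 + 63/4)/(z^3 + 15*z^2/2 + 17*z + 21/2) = (z + 3/2)/(z + 1)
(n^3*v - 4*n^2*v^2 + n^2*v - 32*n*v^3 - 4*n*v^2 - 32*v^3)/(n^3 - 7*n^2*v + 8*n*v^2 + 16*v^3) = v*(n^3 - 4*n^2*v + n^2 - 32*n*v^2 - 4*n*v - 32*v^2)/(n^3 - 7*n^2*v + 8*n*v^2 + 16*v^3)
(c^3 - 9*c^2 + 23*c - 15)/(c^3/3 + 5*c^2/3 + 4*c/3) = 3*(c^3 - 9*c^2 + 23*c - 15)/(c*(c^2 + 5*c + 4))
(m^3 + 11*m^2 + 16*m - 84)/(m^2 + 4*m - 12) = m + 7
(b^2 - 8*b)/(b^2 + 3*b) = (b - 8)/(b + 3)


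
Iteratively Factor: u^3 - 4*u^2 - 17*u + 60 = (u - 3)*(u^2 - u - 20) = (u - 5)*(u - 3)*(u + 4)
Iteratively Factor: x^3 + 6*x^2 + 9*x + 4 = (x + 4)*(x^2 + 2*x + 1) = (x + 1)*(x + 4)*(x + 1)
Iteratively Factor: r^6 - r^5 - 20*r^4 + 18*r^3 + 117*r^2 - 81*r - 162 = (r - 2)*(r^5 + r^4 - 18*r^3 - 18*r^2 + 81*r + 81) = (r - 2)*(r + 1)*(r^4 - 18*r^2 + 81) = (r - 2)*(r + 1)*(r + 3)*(r^3 - 3*r^2 - 9*r + 27) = (r - 3)*(r - 2)*(r + 1)*(r + 3)*(r^2 - 9) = (r - 3)*(r - 2)*(r + 1)*(r + 3)^2*(r - 3)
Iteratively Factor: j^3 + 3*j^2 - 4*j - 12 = (j + 2)*(j^2 + j - 6) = (j - 2)*(j + 2)*(j + 3)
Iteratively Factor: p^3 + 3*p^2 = (p)*(p^2 + 3*p) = p^2*(p + 3)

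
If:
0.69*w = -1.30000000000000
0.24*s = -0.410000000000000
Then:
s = -1.71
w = -1.88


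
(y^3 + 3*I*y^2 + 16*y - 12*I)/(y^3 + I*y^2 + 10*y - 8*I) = (y + 6*I)/(y + 4*I)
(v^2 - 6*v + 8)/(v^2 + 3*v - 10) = (v - 4)/(v + 5)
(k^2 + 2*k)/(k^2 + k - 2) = k/(k - 1)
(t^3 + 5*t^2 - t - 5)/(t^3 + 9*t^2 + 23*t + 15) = (t - 1)/(t + 3)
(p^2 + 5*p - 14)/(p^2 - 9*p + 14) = (p + 7)/(p - 7)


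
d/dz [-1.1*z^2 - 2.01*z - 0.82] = -2.2*z - 2.01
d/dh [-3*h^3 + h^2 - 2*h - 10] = -9*h^2 + 2*h - 2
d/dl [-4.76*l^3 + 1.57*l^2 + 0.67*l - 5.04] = -14.28*l^2 + 3.14*l + 0.67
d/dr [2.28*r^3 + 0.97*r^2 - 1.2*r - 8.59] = 6.84*r^2 + 1.94*r - 1.2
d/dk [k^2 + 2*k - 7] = 2*k + 2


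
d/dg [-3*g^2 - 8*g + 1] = -6*g - 8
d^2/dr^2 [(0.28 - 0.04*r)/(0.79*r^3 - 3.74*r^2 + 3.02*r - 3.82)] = (-0.149784*r^5 + 2.80608*r^4 - 14.164752*r^3 + 26.058768*r^2 - 10.476528*r - 3.816096)/(0.493039*r^9 - 7.002402*r^8 + 38.804958*r^7 - 113.003162*r^6 + 216.062436*r^5 - 317.31132*r^4 + 321.004412*r^3 - 268.246512*r^2 + 132.207144*r - 55.742968)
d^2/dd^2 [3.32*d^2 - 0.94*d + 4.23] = 6.64000000000000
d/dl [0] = 0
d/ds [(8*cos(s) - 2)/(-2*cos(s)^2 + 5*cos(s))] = 2*(-8*sin(s) - 5*sin(s)/cos(s)^2 + 4*tan(s))/(2*cos(s) - 5)^2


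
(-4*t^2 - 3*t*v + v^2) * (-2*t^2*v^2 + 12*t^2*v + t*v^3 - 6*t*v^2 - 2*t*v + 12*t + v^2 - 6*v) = 8*t^4*v^2 - 48*t^4*v + 2*t^3*v^3 - 12*t^3*v^2 + 8*t^3*v - 48*t^3 - 5*t^2*v^4 + 30*t^2*v^3 + 2*t^2*v^2 - 12*t^2*v + t*v^5 - 6*t*v^4 - 5*t*v^3 + 30*t*v^2 + v^4 - 6*v^3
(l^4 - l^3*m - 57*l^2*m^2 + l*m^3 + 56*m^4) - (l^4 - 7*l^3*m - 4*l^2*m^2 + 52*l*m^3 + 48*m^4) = 6*l^3*m - 53*l^2*m^2 - 51*l*m^3 + 8*m^4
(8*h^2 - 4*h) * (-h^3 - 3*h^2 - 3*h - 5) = -8*h^5 - 20*h^4 - 12*h^3 - 28*h^2 + 20*h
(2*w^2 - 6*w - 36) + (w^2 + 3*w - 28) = 3*w^2 - 3*w - 64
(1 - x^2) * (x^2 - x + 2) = -x^4 + x^3 - x^2 - x + 2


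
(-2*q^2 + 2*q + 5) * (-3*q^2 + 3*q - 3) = 6*q^4 - 12*q^3 - 3*q^2 + 9*q - 15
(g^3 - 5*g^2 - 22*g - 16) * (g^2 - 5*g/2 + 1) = g^5 - 15*g^4/2 - 17*g^3/2 + 34*g^2 + 18*g - 16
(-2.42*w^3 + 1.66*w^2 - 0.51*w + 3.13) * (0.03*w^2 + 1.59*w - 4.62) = -0.0726*w^5 - 3.798*w^4 + 13.8045*w^3 - 8.3862*w^2 + 7.3329*w - 14.4606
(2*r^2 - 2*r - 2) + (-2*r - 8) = 2*r^2 - 4*r - 10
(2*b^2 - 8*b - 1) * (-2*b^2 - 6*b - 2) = -4*b^4 + 4*b^3 + 46*b^2 + 22*b + 2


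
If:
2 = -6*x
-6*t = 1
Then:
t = -1/6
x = -1/3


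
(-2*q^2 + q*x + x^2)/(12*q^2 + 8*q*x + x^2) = (-q + x)/(6*q + x)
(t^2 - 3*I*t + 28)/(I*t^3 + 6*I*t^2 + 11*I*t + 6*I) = I*(-t^2 + 3*I*t - 28)/(t^3 + 6*t^2 + 11*t + 6)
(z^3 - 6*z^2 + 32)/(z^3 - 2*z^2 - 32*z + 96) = (z + 2)/(z + 6)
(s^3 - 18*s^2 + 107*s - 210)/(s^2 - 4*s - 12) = (s^2 - 12*s + 35)/(s + 2)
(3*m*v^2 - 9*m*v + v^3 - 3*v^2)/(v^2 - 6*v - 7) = v*(-3*m*v + 9*m - v^2 + 3*v)/(-v^2 + 6*v + 7)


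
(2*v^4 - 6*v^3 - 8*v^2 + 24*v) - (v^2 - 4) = 2*v^4 - 6*v^3 - 9*v^2 + 24*v + 4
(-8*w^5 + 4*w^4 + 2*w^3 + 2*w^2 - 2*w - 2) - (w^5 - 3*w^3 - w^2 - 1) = -9*w^5 + 4*w^4 + 5*w^3 + 3*w^2 - 2*w - 1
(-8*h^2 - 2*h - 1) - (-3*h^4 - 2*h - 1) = 3*h^4 - 8*h^2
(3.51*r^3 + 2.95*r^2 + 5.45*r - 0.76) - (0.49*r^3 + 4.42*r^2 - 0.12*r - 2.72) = 3.02*r^3 - 1.47*r^2 + 5.57*r + 1.96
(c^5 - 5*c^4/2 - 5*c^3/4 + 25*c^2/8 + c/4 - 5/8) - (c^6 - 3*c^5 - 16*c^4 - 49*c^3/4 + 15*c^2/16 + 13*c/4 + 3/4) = -c^6 + 4*c^5 + 27*c^4/2 + 11*c^3 + 35*c^2/16 - 3*c - 11/8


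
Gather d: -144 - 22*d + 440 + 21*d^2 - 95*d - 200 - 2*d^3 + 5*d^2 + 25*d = -2*d^3 + 26*d^2 - 92*d + 96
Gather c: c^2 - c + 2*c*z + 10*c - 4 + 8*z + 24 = c^2 + c*(2*z + 9) + 8*z + 20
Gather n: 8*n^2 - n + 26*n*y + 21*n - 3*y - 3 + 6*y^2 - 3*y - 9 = 8*n^2 + n*(26*y + 20) + 6*y^2 - 6*y - 12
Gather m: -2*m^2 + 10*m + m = -2*m^2 + 11*m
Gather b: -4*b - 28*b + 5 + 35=40 - 32*b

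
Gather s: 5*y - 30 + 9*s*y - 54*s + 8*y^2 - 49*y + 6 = s*(9*y - 54) + 8*y^2 - 44*y - 24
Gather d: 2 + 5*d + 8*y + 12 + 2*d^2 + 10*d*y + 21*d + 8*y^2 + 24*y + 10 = 2*d^2 + d*(10*y + 26) + 8*y^2 + 32*y + 24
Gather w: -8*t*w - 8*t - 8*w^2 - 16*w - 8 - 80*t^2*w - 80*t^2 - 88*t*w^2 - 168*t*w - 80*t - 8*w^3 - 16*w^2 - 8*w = -80*t^2 - 88*t - 8*w^3 + w^2*(-88*t - 24) + w*(-80*t^2 - 176*t - 24) - 8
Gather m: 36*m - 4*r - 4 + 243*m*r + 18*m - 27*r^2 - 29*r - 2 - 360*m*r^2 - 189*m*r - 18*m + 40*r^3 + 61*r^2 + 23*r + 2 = m*(-360*r^2 + 54*r + 36) + 40*r^3 + 34*r^2 - 10*r - 4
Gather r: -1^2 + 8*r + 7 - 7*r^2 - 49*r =-7*r^2 - 41*r + 6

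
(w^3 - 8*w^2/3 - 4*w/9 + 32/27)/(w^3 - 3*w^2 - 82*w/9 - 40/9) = (9*w^2 - 30*w + 16)/(3*(3*w^2 - 11*w - 20))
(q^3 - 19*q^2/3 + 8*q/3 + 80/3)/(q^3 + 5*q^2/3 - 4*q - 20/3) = (q^2 - 8*q + 16)/(q^2 - 4)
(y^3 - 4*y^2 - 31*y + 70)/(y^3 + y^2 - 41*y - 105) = (y - 2)/(y + 3)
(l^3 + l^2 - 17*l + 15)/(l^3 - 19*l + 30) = (l - 1)/(l - 2)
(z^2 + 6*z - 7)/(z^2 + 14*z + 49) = (z - 1)/(z + 7)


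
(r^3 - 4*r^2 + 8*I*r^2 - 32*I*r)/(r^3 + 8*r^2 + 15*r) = (r^2 + r*(-4 + 8*I) - 32*I)/(r^2 + 8*r + 15)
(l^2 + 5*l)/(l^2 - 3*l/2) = 2*(l + 5)/(2*l - 3)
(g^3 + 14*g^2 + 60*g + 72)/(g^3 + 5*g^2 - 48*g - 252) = (g + 2)/(g - 7)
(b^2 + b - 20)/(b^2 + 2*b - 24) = (b + 5)/(b + 6)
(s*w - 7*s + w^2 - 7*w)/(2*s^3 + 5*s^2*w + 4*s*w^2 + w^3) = (w - 7)/(2*s^2 + 3*s*w + w^2)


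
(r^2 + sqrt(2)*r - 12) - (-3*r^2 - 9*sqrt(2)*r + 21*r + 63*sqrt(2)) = 4*r^2 - 21*r + 10*sqrt(2)*r - 63*sqrt(2) - 12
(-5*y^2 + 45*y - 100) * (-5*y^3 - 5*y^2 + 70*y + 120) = 25*y^5 - 200*y^4 - 75*y^3 + 3050*y^2 - 1600*y - 12000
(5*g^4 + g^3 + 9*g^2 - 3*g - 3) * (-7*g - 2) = -35*g^5 - 17*g^4 - 65*g^3 + 3*g^2 + 27*g + 6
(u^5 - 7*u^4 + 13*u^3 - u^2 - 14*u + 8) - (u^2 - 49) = u^5 - 7*u^4 + 13*u^3 - 2*u^2 - 14*u + 57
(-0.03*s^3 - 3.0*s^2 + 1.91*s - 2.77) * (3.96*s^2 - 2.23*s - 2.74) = -0.1188*s^5 - 11.8131*s^4 + 14.3358*s^3 - 7.0085*s^2 + 0.9437*s + 7.5898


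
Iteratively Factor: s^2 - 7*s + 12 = (s - 3)*(s - 4)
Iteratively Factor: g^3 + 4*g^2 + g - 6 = (g + 2)*(g^2 + 2*g - 3) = (g - 1)*(g + 2)*(g + 3)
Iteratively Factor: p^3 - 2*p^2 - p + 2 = (p - 1)*(p^2 - p - 2) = (p - 2)*(p - 1)*(p + 1)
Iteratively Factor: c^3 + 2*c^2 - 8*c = (c)*(c^2 + 2*c - 8) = c*(c + 4)*(c - 2)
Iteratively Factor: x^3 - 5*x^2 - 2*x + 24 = (x - 4)*(x^2 - x - 6) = (x - 4)*(x - 3)*(x + 2)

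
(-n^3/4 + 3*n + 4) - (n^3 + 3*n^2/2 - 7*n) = -5*n^3/4 - 3*n^2/2 + 10*n + 4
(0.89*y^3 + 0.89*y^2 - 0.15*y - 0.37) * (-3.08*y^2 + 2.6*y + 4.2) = -2.7412*y^5 - 0.4272*y^4 + 6.514*y^3 + 4.4876*y^2 - 1.592*y - 1.554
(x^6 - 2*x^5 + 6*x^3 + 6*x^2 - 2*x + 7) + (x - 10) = x^6 - 2*x^5 + 6*x^3 + 6*x^2 - x - 3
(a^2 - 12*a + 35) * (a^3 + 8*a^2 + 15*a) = a^5 - 4*a^4 - 46*a^3 + 100*a^2 + 525*a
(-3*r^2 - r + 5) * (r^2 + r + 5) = -3*r^4 - 4*r^3 - 11*r^2 + 25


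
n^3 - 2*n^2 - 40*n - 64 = (n - 8)*(n + 2)*(n + 4)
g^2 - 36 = (g - 6)*(g + 6)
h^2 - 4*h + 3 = (h - 3)*(h - 1)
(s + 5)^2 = s^2 + 10*s + 25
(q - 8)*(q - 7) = q^2 - 15*q + 56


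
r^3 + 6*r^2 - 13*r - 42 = (r - 3)*(r + 2)*(r + 7)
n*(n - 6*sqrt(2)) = n^2 - 6*sqrt(2)*n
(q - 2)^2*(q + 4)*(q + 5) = q^4 + 5*q^3 - 12*q^2 - 44*q + 80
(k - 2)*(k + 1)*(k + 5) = k^3 + 4*k^2 - 7*k - 10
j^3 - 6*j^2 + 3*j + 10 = (j - 5)*(j - 2)*(j + 1)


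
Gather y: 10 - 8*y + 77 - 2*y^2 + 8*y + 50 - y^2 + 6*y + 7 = -3*y^2 + 6*y + 144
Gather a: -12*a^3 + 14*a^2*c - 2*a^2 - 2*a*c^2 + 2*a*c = -12*a^3 + a^2*(14*c - 2) + a*(-2*c^2 + 2*c)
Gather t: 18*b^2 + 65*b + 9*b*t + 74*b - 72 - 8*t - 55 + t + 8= 18*b^2 + 139*b + t*(9*b - 7) - 119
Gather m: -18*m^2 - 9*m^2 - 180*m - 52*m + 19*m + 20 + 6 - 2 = -27*m^2 - 213*m + 24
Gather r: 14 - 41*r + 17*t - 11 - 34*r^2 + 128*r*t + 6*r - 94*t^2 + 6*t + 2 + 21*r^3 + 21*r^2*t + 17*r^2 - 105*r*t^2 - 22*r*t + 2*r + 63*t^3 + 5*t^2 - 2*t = 21*r^3 + r^2*(21*t - 17) + r*(-105*t^2 + 106*t - 33) + 63*t^3 - 89*t^2 + 21*t + 5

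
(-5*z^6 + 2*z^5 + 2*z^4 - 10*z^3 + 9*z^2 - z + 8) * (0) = 0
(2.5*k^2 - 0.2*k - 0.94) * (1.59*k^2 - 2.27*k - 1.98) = 3.975*k^4 - 5.993*k^3 - 5.9906*k^2 + 2.5298*k + 1.8612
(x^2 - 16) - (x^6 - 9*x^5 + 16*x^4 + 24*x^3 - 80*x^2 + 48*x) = -x^6 + 9*x^5 - 16*x^4 - 24*x^3 + 81*x^2 - 48*x - 16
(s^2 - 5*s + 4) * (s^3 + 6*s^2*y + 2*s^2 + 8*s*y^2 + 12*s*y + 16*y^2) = s^5 + 6*s^4*y - 3*s^4 + 8*s^3*y^2 - 18*s^3*y - 6*s^3 - 24*s^2*y^2 - 36*s^2*y + 8*s^2 - 48*s*y^2 + 48*s*y + 64*y^2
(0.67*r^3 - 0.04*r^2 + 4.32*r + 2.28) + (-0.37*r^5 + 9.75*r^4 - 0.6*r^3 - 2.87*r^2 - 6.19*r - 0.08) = -0.37*r^5 + 9.75*r^4 + 0.0700000000000001*r^3 - 2.91*r^2 - 1.87*r + 2.2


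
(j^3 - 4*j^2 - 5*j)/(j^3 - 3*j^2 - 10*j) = (j + 1)/(j + 2)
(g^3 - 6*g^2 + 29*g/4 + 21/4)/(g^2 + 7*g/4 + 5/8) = 2*(2*g^2 - 13*g + 21)/(4*g + 5)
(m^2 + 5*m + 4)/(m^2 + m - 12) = (m + 1)/(m - 3)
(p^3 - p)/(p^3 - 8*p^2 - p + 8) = p/(p - 8)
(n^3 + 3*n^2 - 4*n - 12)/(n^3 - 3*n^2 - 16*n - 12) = (n^2 + n - 6)/(n^2 - 5*n - 6)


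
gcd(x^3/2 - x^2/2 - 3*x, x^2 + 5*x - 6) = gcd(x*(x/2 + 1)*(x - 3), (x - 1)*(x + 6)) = 1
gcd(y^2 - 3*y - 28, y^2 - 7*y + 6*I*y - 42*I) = y - 7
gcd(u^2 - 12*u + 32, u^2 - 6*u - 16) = u - 8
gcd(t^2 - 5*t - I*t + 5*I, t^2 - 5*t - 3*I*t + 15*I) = t - 5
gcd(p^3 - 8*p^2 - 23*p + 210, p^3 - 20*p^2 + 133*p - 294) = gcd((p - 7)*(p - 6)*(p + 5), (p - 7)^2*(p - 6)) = p^2 - 13*p + 42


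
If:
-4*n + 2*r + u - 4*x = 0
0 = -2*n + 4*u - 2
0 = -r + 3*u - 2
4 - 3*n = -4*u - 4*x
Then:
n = 11/3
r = 5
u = 7/3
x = -7/12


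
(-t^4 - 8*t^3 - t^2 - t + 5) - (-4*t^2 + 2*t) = -t^4 - 8*t^3 + 3*t^2 - 3*t + 5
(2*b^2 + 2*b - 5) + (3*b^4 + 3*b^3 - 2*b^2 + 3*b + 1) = 3*b^4 + 3*b^3 + 5*b - 4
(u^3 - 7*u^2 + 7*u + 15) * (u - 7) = u^4 - 14*u^3 + 56*u^2 - 34*u - 105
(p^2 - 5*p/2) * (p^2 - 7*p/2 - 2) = p^4 - 6*p^3 + 27*p^2/4 + 5*p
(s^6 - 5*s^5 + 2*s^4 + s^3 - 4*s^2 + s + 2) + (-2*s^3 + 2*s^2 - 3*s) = s^6 - 5*s^5 + 2*s^4 - s^3 - 2*s^2 - 2*s + 2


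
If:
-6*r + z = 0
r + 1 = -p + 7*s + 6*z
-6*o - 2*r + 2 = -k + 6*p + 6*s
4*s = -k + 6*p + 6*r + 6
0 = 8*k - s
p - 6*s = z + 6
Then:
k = -504/2353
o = 30986/7059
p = -5832/2353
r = 707/2353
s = -4032/2353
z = 4242/2353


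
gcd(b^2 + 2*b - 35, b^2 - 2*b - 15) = b - 5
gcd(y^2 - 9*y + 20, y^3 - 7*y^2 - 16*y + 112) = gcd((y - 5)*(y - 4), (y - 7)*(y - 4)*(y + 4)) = y - 4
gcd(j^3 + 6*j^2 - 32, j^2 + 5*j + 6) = 1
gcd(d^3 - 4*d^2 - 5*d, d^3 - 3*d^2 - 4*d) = d^2 + d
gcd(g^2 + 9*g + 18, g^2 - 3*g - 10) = 1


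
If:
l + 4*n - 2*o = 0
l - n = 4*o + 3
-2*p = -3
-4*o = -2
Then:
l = 21/5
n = -4/5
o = 1/2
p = 3/2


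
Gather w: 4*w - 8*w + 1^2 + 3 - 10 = -4*w - 6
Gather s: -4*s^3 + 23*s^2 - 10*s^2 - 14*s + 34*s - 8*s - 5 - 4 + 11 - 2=-4*s^3 + 13*s^2 + 12*s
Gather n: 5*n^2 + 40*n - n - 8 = 5*n^2 + 39*n - 8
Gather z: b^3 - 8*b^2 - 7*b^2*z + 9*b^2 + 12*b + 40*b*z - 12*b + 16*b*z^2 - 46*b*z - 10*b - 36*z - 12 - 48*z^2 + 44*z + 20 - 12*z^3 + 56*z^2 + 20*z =b^3 + b^2 - 10*b - 12*z^3 + z^2*(16*b + 8) + z*(-7*b^2 - 6*b + 28) + 8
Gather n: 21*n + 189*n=210*n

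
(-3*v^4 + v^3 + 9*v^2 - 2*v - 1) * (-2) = 6*v^4 - 2*v^3 - 18*v^2 + 4*v + 2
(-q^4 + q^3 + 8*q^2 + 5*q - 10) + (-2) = -q^4 + q^3 + 8*q^2 + 5*q - 12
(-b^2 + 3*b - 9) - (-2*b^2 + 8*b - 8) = b^2 - 5*b - 1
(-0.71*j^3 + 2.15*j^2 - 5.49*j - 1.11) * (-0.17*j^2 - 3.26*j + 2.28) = 0.1207*j^5 + 1.9491*j^4 - 7.6945*j^3 + 22.9881*j^2 - 8.8986*j - 2.5308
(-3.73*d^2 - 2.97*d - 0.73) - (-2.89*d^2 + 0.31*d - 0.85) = -0.84*d^2 - 3.28*d + 0.12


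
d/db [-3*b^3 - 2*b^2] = b*(-9*b - 4)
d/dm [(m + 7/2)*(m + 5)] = 2*m + 17/2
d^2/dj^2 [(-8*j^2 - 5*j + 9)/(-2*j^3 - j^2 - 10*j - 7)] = 2*(32*j^6 + 60*j^5 - 666*j^4 - 1103*j^3 - 1155*j^2 + 3*j - 795)/(8*j^9 + 12*j^8 + 126*j^7 + 205*j^6 + 714*j^5 + 1161*j^4 + 1714*j^3 + 2247*j^2 + 1470*j + 343)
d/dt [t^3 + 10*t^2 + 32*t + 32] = 3*t^2 + 20*t + 32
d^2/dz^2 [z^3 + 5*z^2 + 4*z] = 6*z + 10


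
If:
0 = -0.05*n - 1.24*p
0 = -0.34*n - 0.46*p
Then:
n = 0.00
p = 0.00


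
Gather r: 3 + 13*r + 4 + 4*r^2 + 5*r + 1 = 4*r^2 + 18*r + 8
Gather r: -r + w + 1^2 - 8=-r + w - 7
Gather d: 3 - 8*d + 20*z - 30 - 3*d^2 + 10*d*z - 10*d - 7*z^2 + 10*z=-3*d^2 + d*(10*z - 18) - 7*z^2 + 30*z - 27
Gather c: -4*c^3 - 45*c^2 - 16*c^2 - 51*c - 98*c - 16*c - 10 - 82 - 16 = -4*c^3 - 61*c^2 - 165*c - 108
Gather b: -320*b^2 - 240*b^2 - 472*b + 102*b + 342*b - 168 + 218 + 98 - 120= -560*b^2 - 28*b + 28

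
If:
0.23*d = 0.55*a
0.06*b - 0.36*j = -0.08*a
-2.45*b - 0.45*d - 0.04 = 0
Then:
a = 6.71055243135958*j + 0.0182600066159444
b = -2.94740324181277*j - 0.0243466754879259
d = 16.0469732054251*j + 0.043665233212041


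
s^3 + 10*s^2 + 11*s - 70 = (s - 2)*(s + 5)*(s + 7)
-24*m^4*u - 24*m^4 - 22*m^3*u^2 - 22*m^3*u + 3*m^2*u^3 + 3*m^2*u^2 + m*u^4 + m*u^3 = (-4*m + u)*(m + u)*(6*m + u)*(m*u + m)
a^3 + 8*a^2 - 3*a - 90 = (a - 3)*(a + 5)*(a + 6)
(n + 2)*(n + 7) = n^2 + 9*n + 14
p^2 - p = p*(p - 1)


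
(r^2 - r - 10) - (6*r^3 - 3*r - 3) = -6*r^3 + r^2 + 2*r - 7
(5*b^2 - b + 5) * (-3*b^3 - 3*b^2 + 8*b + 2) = -15*b^5 - 12*b^4 + 28*b^3 - 13*b^2 + 38*b + 10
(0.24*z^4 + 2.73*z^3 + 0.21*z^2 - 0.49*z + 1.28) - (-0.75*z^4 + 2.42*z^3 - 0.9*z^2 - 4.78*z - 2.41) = 0.99*z^4 + 0.31*z^3 + 1.11*z^2 + 4.29*z + 3.69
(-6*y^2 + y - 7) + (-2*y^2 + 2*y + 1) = -8*y^2 + 3*y - 6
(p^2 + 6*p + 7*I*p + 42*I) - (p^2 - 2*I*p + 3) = 6*p + 9*I*p - 3 + 42*I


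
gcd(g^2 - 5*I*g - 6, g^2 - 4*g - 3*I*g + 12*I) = g - 3*I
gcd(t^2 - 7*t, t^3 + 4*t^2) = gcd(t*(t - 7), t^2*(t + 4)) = t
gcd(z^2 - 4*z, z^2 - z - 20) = 1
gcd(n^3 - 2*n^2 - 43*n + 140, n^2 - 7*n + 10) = n - 5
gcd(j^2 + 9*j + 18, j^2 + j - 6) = j + 3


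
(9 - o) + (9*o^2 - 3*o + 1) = 9*o^2 - 4*o + 10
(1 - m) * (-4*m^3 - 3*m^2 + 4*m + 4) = 4*m^4 - m^3 - 7*m^2 + 4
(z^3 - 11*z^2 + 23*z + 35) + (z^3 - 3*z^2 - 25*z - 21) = 2*z^3 - 14*z^2 - 2*z + 14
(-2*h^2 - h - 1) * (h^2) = -2*h^4 - h^3 - h^2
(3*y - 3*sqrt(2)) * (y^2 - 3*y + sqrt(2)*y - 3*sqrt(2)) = 3*y^3 - 9*y^2 - 6*y + 18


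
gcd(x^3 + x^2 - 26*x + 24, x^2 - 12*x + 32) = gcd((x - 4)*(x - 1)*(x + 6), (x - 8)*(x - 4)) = x - 4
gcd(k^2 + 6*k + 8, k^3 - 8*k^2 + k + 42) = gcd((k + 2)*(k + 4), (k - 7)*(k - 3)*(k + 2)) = k + 2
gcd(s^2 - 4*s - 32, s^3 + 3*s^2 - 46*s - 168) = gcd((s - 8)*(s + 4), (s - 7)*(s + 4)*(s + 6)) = s + 4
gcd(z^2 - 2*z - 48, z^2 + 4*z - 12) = z + 6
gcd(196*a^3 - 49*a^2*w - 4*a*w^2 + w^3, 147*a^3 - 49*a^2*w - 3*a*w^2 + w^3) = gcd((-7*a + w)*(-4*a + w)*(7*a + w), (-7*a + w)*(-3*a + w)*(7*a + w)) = -49*a^2 + w^2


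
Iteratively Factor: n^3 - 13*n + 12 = (n - 3)*(n^2 + 3*n - 4) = (n - 3)*(n - 1)*(n + 4)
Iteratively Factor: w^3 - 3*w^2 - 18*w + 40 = (w - 5)*(w^2 + 2*w - 8) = (w - 5)*(w + 4)*(w - 2)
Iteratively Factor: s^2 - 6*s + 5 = (s - 1)*(s - 5)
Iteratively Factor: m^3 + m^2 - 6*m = (m - 2)*(m^2 + 3*m) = (m - 2)*(m + 3)*(m)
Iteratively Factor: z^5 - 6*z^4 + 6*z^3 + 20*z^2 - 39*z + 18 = (z - 1)*(z^4 - 5*z^3 + z^2 + 21*z - 18) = (z - 1)^2*(z^3 - 4*z^2 - 3*z + 18) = (z - 3)*(z - 1)^2*(z^2 - z - 6) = (z - 3)*(z - 1)^2*(z + 2)*(z - 3)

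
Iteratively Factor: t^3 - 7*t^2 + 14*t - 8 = (t - 2)*(t^2 - 5*t + 4) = (t - 2)*(t - 1)*(t - 4)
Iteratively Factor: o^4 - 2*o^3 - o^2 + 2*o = (o + 1)*(o^3 - 3*o^2 + 2*o) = (o - 1)*(o + 1)*(o^2 - 2*o) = (o - 2)*(o - 1)*(o + 1)*(o)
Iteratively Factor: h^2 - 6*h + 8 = (h - 2)*(h - 4)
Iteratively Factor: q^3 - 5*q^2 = (q - 5)*(q^2) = q*(q - 5)*(q)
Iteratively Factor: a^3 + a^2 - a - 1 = (a + 1)*(a^2 - 1) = (a - 1)*(a + 1)*(a + 1)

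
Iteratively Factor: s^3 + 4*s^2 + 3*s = (s)*(s^2 + 4*s + 3) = s*(s + 1)*(s + 3)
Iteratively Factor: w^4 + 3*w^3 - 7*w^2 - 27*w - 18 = (w + 1)*(w^3 + 2*w^2 - 9*w - 18) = (w + 1)*(w + 2)*(w^2 - 9) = (w - 3)*(w + 1)*(w + 2)*(w + 3)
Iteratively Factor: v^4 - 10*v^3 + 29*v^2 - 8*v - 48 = (v + 1)*(v^3 - 11*v^2 + 40*v - 48) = (v - 3)*(v + 1)*(v^2 - 8*v + 16) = (v - 4)*(v - 3)*(v + 1)*(v - 4)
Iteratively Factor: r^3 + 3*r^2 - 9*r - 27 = (r + 3)*(r^2 - 9) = (r - 3)*(r + 3)*(r + 3)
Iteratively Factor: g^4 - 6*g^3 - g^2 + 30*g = (g + 2)*(g^3 - 8*g^2 + 15*g) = (g - 3)*(g + 2)*(g^2 - 5*g) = (g - 5)*(g - 3)*(g + 2)*(g)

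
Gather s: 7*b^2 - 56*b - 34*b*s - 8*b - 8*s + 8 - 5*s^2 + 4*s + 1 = 7*b^2 - 64*b - 5*s^2 + s*(-34*b - 4) + 9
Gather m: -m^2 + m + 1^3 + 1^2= -m^2 + m + 2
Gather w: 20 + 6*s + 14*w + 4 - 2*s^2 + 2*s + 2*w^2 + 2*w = -2*s^2 + 8*s + 2*w^2 + 16*w + 24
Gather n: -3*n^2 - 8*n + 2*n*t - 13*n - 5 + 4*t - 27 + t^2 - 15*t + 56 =-3*n^2 + n*(2*t - 21) + t^2 - 11*t + 24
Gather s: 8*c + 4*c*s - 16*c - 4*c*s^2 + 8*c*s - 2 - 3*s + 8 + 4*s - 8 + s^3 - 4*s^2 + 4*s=-8*c + s^3 + s^2*(-4*c - 4) + s*(12*c + 5) - 2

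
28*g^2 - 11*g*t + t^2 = (-7*g + t)*(-4*g + t)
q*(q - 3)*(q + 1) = q^3 - 2*q^2 - 3*q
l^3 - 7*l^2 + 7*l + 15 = (l - 5)*(l - 3)*(l + 1)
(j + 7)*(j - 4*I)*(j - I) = j^3 + 7*j^2 - 5*I*j^2 - 4*j - 35*I*j - 28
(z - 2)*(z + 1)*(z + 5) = z^3 + 4*z^2 - 7*z - 10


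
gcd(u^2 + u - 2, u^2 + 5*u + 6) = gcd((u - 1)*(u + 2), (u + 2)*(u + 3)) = u + 2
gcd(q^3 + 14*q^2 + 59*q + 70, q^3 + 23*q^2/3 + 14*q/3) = q + 7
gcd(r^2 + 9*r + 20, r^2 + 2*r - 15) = r + 5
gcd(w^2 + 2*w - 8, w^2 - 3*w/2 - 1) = w - 2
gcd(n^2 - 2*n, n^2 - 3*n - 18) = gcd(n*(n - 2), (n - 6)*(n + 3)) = 1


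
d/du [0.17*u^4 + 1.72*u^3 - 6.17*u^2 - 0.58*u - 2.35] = 0.68*u^3 + 5.16*u^2 - 12.34*u - 0.58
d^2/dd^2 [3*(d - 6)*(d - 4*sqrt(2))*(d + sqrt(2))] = 18*d - 36 - 18*sqrt(2)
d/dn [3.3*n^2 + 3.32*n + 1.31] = 6.6*n + 3.32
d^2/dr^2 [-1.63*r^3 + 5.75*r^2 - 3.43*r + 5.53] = 11.5 - 9.78*r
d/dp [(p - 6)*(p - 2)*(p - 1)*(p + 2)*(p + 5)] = 5*p^4 - 8*p^3 - 99*p^2 + 76*p + 116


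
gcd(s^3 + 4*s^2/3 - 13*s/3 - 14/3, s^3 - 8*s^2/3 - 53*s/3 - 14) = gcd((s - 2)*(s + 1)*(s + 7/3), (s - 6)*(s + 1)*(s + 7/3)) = s^2 + 10*s/3 + 7/3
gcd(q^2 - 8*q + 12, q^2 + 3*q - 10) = q - 2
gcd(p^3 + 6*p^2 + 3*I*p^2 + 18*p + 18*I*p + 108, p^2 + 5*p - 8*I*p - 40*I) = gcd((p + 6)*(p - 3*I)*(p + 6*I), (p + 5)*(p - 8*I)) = 1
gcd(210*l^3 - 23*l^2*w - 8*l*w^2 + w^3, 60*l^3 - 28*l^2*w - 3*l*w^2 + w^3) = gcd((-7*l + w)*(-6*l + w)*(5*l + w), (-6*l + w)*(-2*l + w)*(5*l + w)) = -30*l^2 - l*w + w^2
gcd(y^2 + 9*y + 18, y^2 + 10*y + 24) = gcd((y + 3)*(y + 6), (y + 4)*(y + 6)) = y + 6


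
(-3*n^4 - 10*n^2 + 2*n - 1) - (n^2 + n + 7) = -3*n^4 - 11*n^2 + n - 8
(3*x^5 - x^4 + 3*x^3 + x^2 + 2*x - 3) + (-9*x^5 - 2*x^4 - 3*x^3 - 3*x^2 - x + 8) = -6*x^5 - 3*x^4 - 2*x^2 + x + 5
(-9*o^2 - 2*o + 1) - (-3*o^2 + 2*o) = -6*o^2 - 4*o + 1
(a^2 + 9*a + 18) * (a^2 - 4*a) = a^4 + 5*a^3 - 18*a^2 - 72*a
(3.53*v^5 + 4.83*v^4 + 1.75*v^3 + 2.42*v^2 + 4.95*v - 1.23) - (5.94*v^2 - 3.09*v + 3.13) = 3.53*v^5 + 4.83*v^4 + 1.75*v^3 - 3.52*v^2 + 8.04*v - 4.36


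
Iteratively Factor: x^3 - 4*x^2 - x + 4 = (x + 1)*(x^2 - 5*x + 4) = (x - 1)*(x + 1)*(x - 4)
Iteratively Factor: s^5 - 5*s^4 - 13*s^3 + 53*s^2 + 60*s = (s + 1)*(s^4 - 6*s^3 - 7*s^2 + 60*s) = (s - 4)*(s + 1)*(s^3 - 2*s^2 - 15*s) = (s - 5)*(s - 4)*(s + 1)*(s^2 + 3*s) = (s - 5)*(s - 4)*(s + 1)*(s + 3)*(s)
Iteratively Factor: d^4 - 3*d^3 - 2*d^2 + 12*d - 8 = (d + 2)*(d^3 - 5*d^2 + 8*d - 4) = (d - 1)*(d + 2)*(d^2 - 4*d + 4) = (d - 2)*(d - 1)*(d + 2)*(d - 2)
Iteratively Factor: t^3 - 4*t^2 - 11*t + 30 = (t + 3)*(t^2 - 7*t + 10) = (t - 2)*(t + 3)*(t - 5)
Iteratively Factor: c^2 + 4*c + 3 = (c + 3)*(c + 1)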